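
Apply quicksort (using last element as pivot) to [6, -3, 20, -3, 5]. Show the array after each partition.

Partition 1: pivot=5 at index 2 -> [-3, -3, 5, 6, 20]
Partition 2: pivot=-3 at index 1 -> [-3, -3, 5, 6, 20]
Partition 3: pivot=20 at index 4 -> [-3, -3, 5, 6, 20]


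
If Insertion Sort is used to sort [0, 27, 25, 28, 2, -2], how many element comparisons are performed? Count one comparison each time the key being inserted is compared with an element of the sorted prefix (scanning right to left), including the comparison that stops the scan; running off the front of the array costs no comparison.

Insert 27: 0 <= 27 (stop) = 1 comparison(s) -> [0, 27, 25, 28, 2, -2]
Insert 25: 27 > 25 (shift), 0 <= 25 (stop) = 2 comparison(s) -> [0, 25, 27, 28, 2, -2]
Insert 28: 27 <= 28 (stop) = 1 comparison(s) -> [0, 25, 27, 28, 2, -2]
Insert 2: 28 > 2 (shift), 27 > 2 (shift), 25 > 2 (shift), 0 <= 2 (stop) = 4 comparison(s) -> [0, 2, 25, 27, 28, -2]
Insert -2: 28 > -2 (shift), 27 > -2 (shift), 25 > -2 (shift), 2 > -2 (shift), 0 > -2 (shift), reached front = 5 comparison(s) -> [-2, 0, 2, 25, 27, 28]
Total comparisons: 1 + 2 + 1 + 4 + 5 = 13


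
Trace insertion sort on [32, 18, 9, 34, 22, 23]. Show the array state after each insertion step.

First element 32 is already 'sorted'
Insert 18: shifted 1 elements -> [18, 32, 9, 34, 22, 23]
Insert 9: shifted 2 elements -> [9, 18, 32, 34, 22, 23]
Insert 34: shifted 0 elements -> [9, 18, 32, 34, 22, 23]
Insert 22: shifted 2 elements -> [9, 18, 22, 32, 34, 23]
Insert 23: shifted 2 elements -> [9, 18, 22, 23, 32, 34]


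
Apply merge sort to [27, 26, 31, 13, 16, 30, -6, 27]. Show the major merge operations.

Divide and conquer:
  Merge [27] + [26] -> [26, 27]
  Merge [31] + [13] -> [13, 31]
  Merge [26, 27] + [13, 31] -> [13, 26, 27, 31]
  Merge [16] + [30] -> [16, 30]
  Merge [-6] + [27] -> [-6, 27]
  Merge [16, 30] + [-6, 27] -> [-6, 16, 27, 30]
  Merge [13, 26, 27, 31] + [-6, 16, 27, 30] -> [-6, 13, 16, 26, 27, 27, 30, 31]


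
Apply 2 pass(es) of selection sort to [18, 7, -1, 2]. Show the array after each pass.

Pass 1: Select minimum -1 at index 2, swap -> [-1, 7, 18, 2]
Pass 2: Select minimum 2 at index 3, swap -> [-1, 2, 18, 7]


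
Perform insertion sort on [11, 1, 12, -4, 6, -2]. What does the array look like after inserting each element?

First element 11 is already 'sorted'
Insert 1: shifted 1 elements -> [1, 11, 12, -4, 6, -2]
Insert 12: shifted 0 elements -> [1, 11, 12, -4, 6, -2]
Insert -4: shifted 3 elements -> [-4, 1, 11, 12, 6, -2]
Insert 6: shifted 2 elements -> [-4, 1, 6, 11, 12, -2]
Insert -2: shifted 4 elements -> [-4, -2, 1, 6, 11, 12]


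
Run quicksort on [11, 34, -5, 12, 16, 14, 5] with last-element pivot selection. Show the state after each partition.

Partition 1: pivot=5 at index 1 -> [-5, 5, 11, 12, 16, 14, 34]
Partition 2: pivot=34 at index 6 -> [-5, 5, 11, 12, 16, 14, 34]
Partition 3: pivot=14 at index 4 -> [-5, 5, 11, 12, 14, 16, 34]
Partition 4: pivot=12 at index 3 -> [-5, 5, 11, 12, 14, 16, 34]


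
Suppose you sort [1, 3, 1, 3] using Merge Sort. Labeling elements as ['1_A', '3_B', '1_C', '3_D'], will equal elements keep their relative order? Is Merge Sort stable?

Trace Merge Sort on the labeled array (the key is the number; the letter only tracks identity):
  Merge [1_A] + [3_B] -> [1_A, 3_B]
  Merge [1_C] + [3_D] -> [1_C, 3_D]
  Merge [1_A, 3_B] + [1_C, 3_D] -> [1_A, 1_C, 3_B, 3_D]
Final order: [1_A, 1_C, 3_B, 3_D]
Equal keys:
  value 1: originally 1_A, 1_C; after sorting 1_A, 1_C -> order preserved
  value 3: originally 3_B, 3_D; after sorting 3_B, 3_D -> order preserved
All equal keys kept their original relative order. Merge Sort is stable: when the heads of the two halves are equal the merge takes from the left half first.
Answer: Stable


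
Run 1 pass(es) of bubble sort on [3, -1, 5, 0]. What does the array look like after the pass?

After pass 1: [-1, 3, 0, 5] (2 swaps)
Total swaps: 2


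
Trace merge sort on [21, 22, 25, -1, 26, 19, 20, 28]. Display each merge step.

Divide and conquer:
  Merge [21] + [22] -> [21, 22]
  Merge [25] + [-1] -> [-1, 25]
  Merge [21, 22] + [-1, 25] -> [-1, 21, 22, 25]
  Merge [26] + [19] -> [19, 26]
  Merge [20] + [28] -> [20, 28]
  Merge [19, 26] + [20, 28] -> [19, 20, 26, 28]
  Merge [-1, 21, 22, 25] + [19, 20, 26, 28] -> [-1, 19, 20, 21, 22, 25, 26, 28]


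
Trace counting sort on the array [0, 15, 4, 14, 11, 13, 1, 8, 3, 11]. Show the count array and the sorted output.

Count array: [1, 1, 0, 1, 1, 0, 0, 0, 1, 0, 0, 2, 0, 1, 1, 1]
(count[i] = number of elements equal to i)
Cumulative count: [1, 2, 2, 3, 4, 4, 4, 4, 5, 5, 5, 7, 7, 8, 9, 10]
Sorted: [0, 1, 3, 4, 8, 11, 11, 13, 14, 15]


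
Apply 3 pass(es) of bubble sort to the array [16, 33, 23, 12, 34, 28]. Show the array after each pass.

After pass 1: [16, 23, 12, 33, 28, 34] (3 swaps)
After pass 2: [16, 12, 23, 28, 33, 34] (2 swaps)
After pass 3: [12, 16, 23, 28, 33, 34] (1 swaps)
Total swaps: 6


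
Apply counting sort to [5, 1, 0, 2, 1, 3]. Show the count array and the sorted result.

Count array: [1, 2, 1, 1, 0, 1]
(count[i] = number of elements equal to i)
Cumulative count: [1, 3, 4, 5, 5, 6]
Sorted: [0, 1, 1, 2, 3, 5]


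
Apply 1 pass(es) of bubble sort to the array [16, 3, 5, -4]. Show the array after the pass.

After pass 1: [3, 5, -4, 16] (3 swaps)
Total swaps: 3


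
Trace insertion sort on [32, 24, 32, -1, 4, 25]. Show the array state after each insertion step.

First element 32 is already 'sorted'
Insert 24: shifted 1 elements -> [24, 32, 32, -1, 4, 25]
Insert 32: shifted 0 elements -> [24, 32, 32, -1, 4, 25]
Insert -1: shifted 3 elements -> [-1, 24, 32, 32, 4, 25]
Insert 4: shifted 3 elements -> [-1, 4, 24, 32, 32, 25]
Insert 25: shifted 2 elements -> [-1, 4, 24, 25, 32, 32]


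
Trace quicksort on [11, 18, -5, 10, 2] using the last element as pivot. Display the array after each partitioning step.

Partition 1: pivot=2 at index 1 -> [-5, 2, 11, 10, 18]
Partition 2: pivot=18 at index 4 -> [-5, 2, 11, 10, 18]
Partition 3: pivot=10 at index 2 -> [-5, 2, 10, 11, 18]


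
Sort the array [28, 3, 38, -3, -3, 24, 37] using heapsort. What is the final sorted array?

Build heap: [38, 3, 37, -3, -3, 24, 28]
Extract 38: [37, 3, 28, -3, -3, 24, 38]
Extract 37: [28, 3, 24, -3, -3, 37, 38]
Extract 28: [24, 3, -3, -3, 28, 37, 38]
Extract 24: [3, -3, -3, 24, 28, 37, 38]
Extract 3: [-3, -3, 3, 24, 28, 37, 38]
Extract -3: [-3, -3, 3, 24, 28, 37, 38]


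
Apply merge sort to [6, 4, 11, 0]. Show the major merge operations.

Divide and conquer:
  Merge [6] + [4] -> [4, 6]
  Merge [11] + [0] -> [0, 11]
  Merge [4, 6] + [0, 11] -> [0, 4, 6, 11]


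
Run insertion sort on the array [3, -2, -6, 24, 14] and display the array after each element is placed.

First element 3 is already 'sorted'
Insert -2: shifted 1 elements -> [-2, 3, -6, 24, 14]
Insert -6: shifted 2 elements -> [-6, -2, 3, 24, 14]
Insert 24: shifted 0 elements -> [-6, -2, 3, 24, 14]
Insert 14: shifted 1 elements -> [-6, -2, 3, 14, 24]


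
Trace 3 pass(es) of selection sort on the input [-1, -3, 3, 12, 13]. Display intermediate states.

Pass 1: Select minimum -3 at index 1, swap -> [-3, -1, 3, 12, 13]
Pass 2: Select minimum -1 at index 1, swap -> [-3, -1, 3, 12, 13]
Pass 3: Select minimum 3 at index 2, swap -> [-3, -1, 3, 12, 13]


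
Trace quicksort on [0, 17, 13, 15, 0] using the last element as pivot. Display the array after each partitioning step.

Partition 1: pivot=0 at index 1 -> [0, 0, 13, 15, 17]
Partition 2: pivot=17 at index 4 -> [0, 0, 13, 15, 17]
Partition 3: pivot=15 at index 3 -> [0, 0, 13, 15, 17]


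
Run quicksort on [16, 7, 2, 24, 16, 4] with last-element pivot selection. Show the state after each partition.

Partition 1: pivot=4 at index 1 -> [2, 4, 16, 24, 16, 7]
Partition 2: pivot=7 at index 2 -> [2, 4, 7, 24, 16, 16]
Partition 3: pivot=16 at index 4 -> [2, 4, 7, 16, 16, 24]


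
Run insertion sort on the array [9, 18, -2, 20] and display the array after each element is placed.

First element 9 is already 'sorted'
Insert 18: shifted 0 elements -> [9, 18, -2, 20]
Insert -2: shifted 2 elements -> [-2, 9, 18, 20]
Insert 20: shifted 0 elements -> [-2, 9, 18, 20]


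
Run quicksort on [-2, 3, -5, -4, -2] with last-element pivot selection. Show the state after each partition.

Partition 1: pivot=-2 at index 3 -> [-2, -5, -4, -2, 3]
Partition 2: pivot=-4 at index 1 -> [-5, -4, -2, -2, 3]


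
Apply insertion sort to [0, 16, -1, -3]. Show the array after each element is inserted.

First element 0 is already 'sorted'
Insert 16: shifted 0 elements -> [0, 16, -1, -3]
Insert -1: shifted 2 elements -> [-1, 0, 16, -3]
Insert -3: shifted 3 elements -> [-3, -1, 0, 16]


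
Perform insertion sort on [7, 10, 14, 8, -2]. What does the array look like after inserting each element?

First element 7 is already 'sorted'
Insert 10: shifted 0 elements -> [7, 10, 14, 8, -2]
Insert 14: shifted 0 elements -> [7, 10, 14, 8, -2]
Insert 8: shifted 2 elements -> [7, 8, 10, 14, -2]
Insert -2: shifted 4 elements -> [-2, 7, 8, 10, 14]


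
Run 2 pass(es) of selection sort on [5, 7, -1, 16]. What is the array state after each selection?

Pass 1: Select minimum -1 at index 2, swap -> [-1, 7, 5, 16]
Pass 2: Select minimum 5 at index 2, swap -> [-1, 5, 7, 16]


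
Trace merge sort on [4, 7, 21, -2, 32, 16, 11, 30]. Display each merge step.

Divide and conquer:
  Merge [4] + [7] -> [4, 7]
  Merge [21] + [-2] -> [-2, 21]
  Merge [4, 7] + [-2, 21] -> [-2, 4, 7, 21]
  Merge [32] + [16] -> [16, 32]
  Merge [11] + [30] -> [11, 30]
  Merge [16, 32] + [11, 30] -> [11, 16, 30, 32]
  Merge [-2, 4, 7, 21] + [11, 16, 30, 32] -> [-2, 4, 7, 11, 16, 21, 30, 32]


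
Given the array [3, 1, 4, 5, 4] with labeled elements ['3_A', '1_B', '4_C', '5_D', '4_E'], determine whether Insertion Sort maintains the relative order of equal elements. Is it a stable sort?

Trace Insertion Sort on the labeled array (the key is the number; the letter only tracks identity):
  Insert 1_B at index 0: [1_B, 3_A, 4_C, 5_D, 4_E]
  Insert 4_C at index 2: [1_B, 3_A, 4_C, 5_D, 4_E]
  Insert 5_D at index 3: [1_B, 3_A, 4_C, 5_D, 4_E]
  Insert 4_E at index 3: [1_B, 3_A, 4_C, 4_E, 5_D]
Final order: [1_B, 3_A, 4_C, 4_E, 5_D]
Equal keys:
  value 4: originally 4_C, 4_E; after sorting 4_C, 4_E -> order preserved
All equal keys kept their original relative order. Insertion Sort is stable: elements are shifted only while they are strictly greater than the key, so a key is inserted after any equal elements already placed.
Answer: Stable


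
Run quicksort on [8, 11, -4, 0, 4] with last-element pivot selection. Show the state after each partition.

Partition 1: pivot=4 at index 2 -> [-4, 0, 4, 11, 8]
Partition 2: pivot=0 at index 1 -> [-4, 0, 4, 11, 8]
Partition 3: pivot=8 at index 3 -> [-4, 0, 4, 8, 11]


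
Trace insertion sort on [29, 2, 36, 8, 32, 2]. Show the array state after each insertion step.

First element 29 is already 'sorted'
Insert 2: shifted 1 elements -> [2, 29, 36, 8, 32, 2]
Insert 36: shifted 0 elements -> [2, 29, 36, 8, 32, 2]
Insert 8: shifted 2 elements -> [2, 8, 29, 36, 32, 2]
Insert 32: shifted 1 elements -> [2, 8, 29, 32, 36, 2]
Insert 2: shifted 4 elements -> [2, 2, 8, 29, 32, 36]


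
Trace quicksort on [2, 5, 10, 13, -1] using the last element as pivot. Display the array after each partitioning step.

Partition 1: pivot=-1 at index 0 -> [-1, 5, 10, 13, 2]
Partition 2: pivot=2 at index 1 -> [-1, 2, 10, 13, 5]
Partition 3: pivot=5 at index 2 -> [-1, 2, 5, 13, 10]
Partition 4: pivot=10 at index 3 -> [-1, 2, 5, 10, 13]


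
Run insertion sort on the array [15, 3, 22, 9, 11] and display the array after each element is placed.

First element 15 is already 'sorted'
Insert 3: shifted 1 elements -> [3, 15, 22, 9, 11]
Insert 22: shifted 0 elements -> [3, 15, 22, 9, 11]
Insert 9: shifted 2 elements -> [3, 9, 15, 22, 11]
Insert 11: shifted 2 elements -> [3, 9, 11, 15, 22]


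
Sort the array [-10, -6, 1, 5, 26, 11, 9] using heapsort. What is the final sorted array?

Build heap: [26, 5, 11, -10, -6, 1, 9]
Extract 26: [11, 5, 9, -10, -6, 1, 26]
Extract 11: [9, 5, 1, -10, -6, 11, 26]
Extract 9: [5, -6, 1, -10, 9, 11, 26]
Extract 5: [1, -6, -10, 5, 9, 11, 26]
Extract 1: [-6, -10, 1, 5, 9, 11, 26]
Extract -6: [-10, -6, 1, 5, 9, 11, 26]


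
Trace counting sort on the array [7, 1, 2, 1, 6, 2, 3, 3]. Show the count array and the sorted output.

Count array: [0, 2, 2, 2, 0, 0, 1, 1]
(count[i] = number of elements equal to i)
Cumulative count: [0, 2, 4, 6, 6, 6, 7, 8]
Sorted: [1, 1, 2, 2, 3, 3, 6, 7]


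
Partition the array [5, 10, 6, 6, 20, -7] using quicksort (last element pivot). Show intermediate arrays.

Partition 1: pivot=-7 at index 0 -> [-7, 10, 6, 6, 20, 5]
Partition 2: pivot=5 at index 1 -> [-7, 5, 6, 6, 20, 10]
Partition 3: pivot=10 at index 4 -> [-7, 5, 6, 6, 10, 20]
Partition 4: pivot=6 at index 3 -> [-7, 5, 6, 6, 10, 20]


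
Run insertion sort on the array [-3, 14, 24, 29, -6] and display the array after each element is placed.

First element -3 is already 'sorted'
Insert 14: shifted 0 elements -> [-3, 14, 24, 29, -6]
Insert 24: shifted 0 elements -> [-3, 14, 24, 29, -6]
Insert 29: shifted 0 elements -> [-3, 14, 24, 29, -6]
Insert -6: shifted 4 elements -> [-6, -3, 14, 24, 29]


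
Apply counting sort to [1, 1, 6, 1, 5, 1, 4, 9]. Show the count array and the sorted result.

Count array: [0, 4, 0, 0, 1, 1, 1, 0, 0, 1]
(count[i] = number of elements equal to i)
Cumulative count: [0, 4, 4, 4, 5, 6, 7, 7, 7, 8]
Sorted: [1, 1, 1, 1, 4, 5, 6, 9]


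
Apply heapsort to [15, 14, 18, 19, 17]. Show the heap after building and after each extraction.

Build heap: [19, 17, 18, 14, 15]
Extract 19: [18, 17, 15, 14, 19]
Extract 18: [17, 14, 15, 18, 19]
Extract 17: [15, 14, 17, 18, 19]
Extract 15: [14, 15, 17, 18, 19]


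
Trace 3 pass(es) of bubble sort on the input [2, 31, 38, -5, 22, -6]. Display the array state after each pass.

After pass 1: [2, 31, -5, 22, -6, 38] (3 swaps)
After pass 2: [2, -5, 22, -6, 31, 38] (3 swaps)
After pass 3: [-5, 2, -6, 22, 31, 38] (2 swaps)
Total swaps: 8


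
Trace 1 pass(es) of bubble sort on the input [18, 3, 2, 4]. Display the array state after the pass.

After pass 1: [3, 2, 4, 18] (3 swaps)
Total swaps: 3


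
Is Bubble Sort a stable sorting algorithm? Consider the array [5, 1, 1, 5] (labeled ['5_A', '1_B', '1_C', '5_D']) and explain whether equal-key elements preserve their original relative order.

Trace Bubble Sort on the labeled array (the key is the number; the letter only tracks identity):
  After pass 1: [1_B, 1_C, 5_A, 5_D]
  After pass 2: [1_B, 1_C, 5_A, 5_D] (no swaps, done)
Final order: [1_B, 1_C, 5_A, 5_D]
Equal keys:
  value 1: originally 1_B, 1_C; after sorting 1_B, 1_C -> order preserved
  value 5: originally 5_A, 5_D; after sorting 5_A, 5_D -> order preserved
All equal keys kept their original relative order. Bubble Sort is stable: it only swaps adjacent elements when the left one is strictly greater, so equal keys never move past each other.
Answer: Stable


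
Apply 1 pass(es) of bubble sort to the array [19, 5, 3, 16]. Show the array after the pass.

After pass 1: [5, 3, 16, 19] (3 swaps)
Total swaps: 3


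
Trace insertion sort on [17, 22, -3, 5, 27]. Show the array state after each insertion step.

First element 17 is already 'sorted'
Insert 22: shifted 0 elements -> [17, 22, -3, 5, 27]
Insert -3: shifted 2 elements -> [-3, 17, 22, 5, 27]
Insert 5: shifted 2 elements -> [-3, 5, 17, 22, 27]
Insert 27: shifted 0 elements -> [-3, 5, 17, 22, 27]


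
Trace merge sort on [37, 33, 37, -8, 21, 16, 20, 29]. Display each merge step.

Divide and conquer:
  Merge [37] + [33] -> [33, 37]
  Merge [37] + [-8] -> [-8, 37]
  Merge [33, 37] + [-8, 37] -> [-8, 33, 37, 37]
  Merge [21] + [16] -> [16, 21]
  Merge [20] + [29] -> [20, 29]
  Merge [16, 21] + [20, 29] -> [16, 20, 21, 29]
  Merge [-8, 33, 37, 37] + [16, 20, 21, 29] -> [-8, 16, 20, 21, 29, 33, 37, 37]


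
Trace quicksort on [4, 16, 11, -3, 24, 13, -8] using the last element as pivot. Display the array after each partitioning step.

Partition 1: pivot=-8 at index 0 -> [-8, 16, 11, -3, 24, 13, 4]
Partition 2: pivot=4 at index 2 -> [-8, -3, 4, 16, 24, 13, 11]
Partition 3: pivot=11 at index 3 -> [-8, -3, 4, 11, 24, 13, 16]
Partition 4: pivot=16 at index 5 -> [-8, -3, 4, 11, 13, 16, 24]


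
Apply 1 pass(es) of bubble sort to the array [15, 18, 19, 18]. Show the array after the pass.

After pass 1: [15, 18, 18, 19] (1 swaps)
Total swaps: 1


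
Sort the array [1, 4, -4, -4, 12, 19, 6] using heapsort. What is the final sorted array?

Build heap: [19, 12, 6, -4, 4, -4, 1]
Extract 19: [12, 4, 6, -4, 1, -4, 19]
Extract 12: [6, 4, -4, -4, 1, 12, 19]
Extract 6: [4, 1, -4, -4, 6, 12, 19]
Extract 4: [1, -4, -4, 4, 6, 12, 19]
Extract 1: [-4, -4, 1, 4, 6, 12, 19]
Extract -4: [-4, -4, 1, 4, 6, 12, 19]


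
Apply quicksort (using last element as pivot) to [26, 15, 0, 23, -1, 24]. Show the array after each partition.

Partition 1: pivot=24 at index 4 -> [15, 0, 23, -1, 24, 26]
Partition 2: pivot=-1 at index 0 -> [-1, 0, 23, 15, 24, 26]
Partition 3: pivot=15 at index 2 -> [-1, 0, 15, 23, 24, 26]


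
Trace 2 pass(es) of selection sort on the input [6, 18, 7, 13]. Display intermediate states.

Pass 1: Select minimum 6 at index 0, swap -> [6, 18, 7, 13]
Pass 2: Select minimum 7 at index 2, swap -> [6, 7, 18, 13]


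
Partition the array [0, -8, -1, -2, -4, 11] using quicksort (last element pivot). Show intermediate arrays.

Partition 1: pivot=11 at index 5 -> [0, -8, -1, -2, -4, 11]
Partition 2: pivot=-4 at index 1 -> [-8, -4, -1, -2, 0, 11]
Partition 3: pivot=0 at index 4 -> [-8, -4, -1, -2, 0, 11]
Partition 4: pivot=-2 at index 2 -> [-8, -4, -2, -1, 0, 11]


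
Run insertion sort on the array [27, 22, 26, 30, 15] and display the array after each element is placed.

First element 27 is already 'sorted'
Insert 22: shifted 1 elements -> [22, 27, 26, 30, 15]
Insert 26: shifted 1 elements -> [22, 26, 27, 30, 15]
Insert 30: shifted 0 elements -> [22, 26, 27, 30, 15]
Insert 15: shifted 4 elements -> [15, 22, 26, 27, 30]


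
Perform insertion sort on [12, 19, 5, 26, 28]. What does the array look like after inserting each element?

First element 12 is already 'sorted'
Insert 19: shifted 0 elements -> [12, 19, 5, 26, 28]
Insert 5: shifted 2 elements -> [5, 12, 19, 26, 28]
Insert 26: shifted 0 elements -> [5, 12, 19, 26, 28]
Insert 28: shifted 0 elements -> [5, 12, 19, 26, 28]


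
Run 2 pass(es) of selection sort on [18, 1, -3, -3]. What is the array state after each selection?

Pass 1: Select minimum -3 at index 2, swap -> [-3, 1, 18, -3]
Pass 2: Select minimum -3 at index 3, swap -> [-3, -3, 18, 1]


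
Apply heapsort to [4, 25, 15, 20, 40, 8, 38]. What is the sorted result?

Build heap: [40, 25, 38, 20, 4, 8, 15]
Extract 40: [38, 25, 15, 20, 4, 8, 40]
Extract 38: [25, 20, 15, 8, 4, 38, 40]
Extract 25: [20, 8, 15, 4, 25, 38, 40]
Extract 20: [15, 8, 4, 20, 25, 38, 40]
Extract 15: [8, 4, 15, 20, 25, 38, 40]
Extract 8: [4, 8, 15, 20, 25, 38, 40]


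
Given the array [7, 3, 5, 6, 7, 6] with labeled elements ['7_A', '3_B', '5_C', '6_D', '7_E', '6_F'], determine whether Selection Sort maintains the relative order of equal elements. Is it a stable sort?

Trace Selection Sort on the labeled array (the key is the number; the letter only tracks identity):
  Pass 1: minimum of unsorted part is 3_B at index 1; swap it with 7_A at index 0 -> [3_B, 7_A, 5_C, 6_D, 7_E, 6_F]
  Pass 2: minimum of unsorted part is 5_C at index 2; swap it with 7_A at index 1 -> [3_B, 5_C, 7_A, 6_D, 7_E, 6_F]
  Pass 3: minimum of unsorted part is 6_D at index 3; swap it with 7_A at index 2 -> [3_B, 5_C, 6_D, 7_A, 7_E, 6_F]
  Pass 4: minimum of unsorted part is 6_F at index 5; swap it with 7_A at index 3 -> [3_B, 5_C, 6_D, 6_F, 7_E, 7_A]
  Pass 5: minimum 7_E is already at index 4; no swap -> [3_B, 5_C, 6_D, 6_F, 7_E, 7_A]
Final order: [3_B, 5_C, 6_D, 6_F, 7_E, 7_A]
Equal keys:
  value 6: originally 6_D, 6_F; after sorting 6_D, 6_F -> order preserved
  value 7: originally 7_A, 7_E; after sorting 7_E, 7_A -> order changed
Equal keys were reordered, so Selection Sort is not stable: the long-range swap that moves the minimum into place can carry an element past an equal key. (One such input is enough; an unstable sort may happen to preserve order on other inputs, but it gives no guarantee.)
Answer: Not stable


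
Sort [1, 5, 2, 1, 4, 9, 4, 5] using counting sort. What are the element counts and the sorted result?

Count array: [0, 2, 1, 0, 2, 2, 0, 0, 0, 1]
(count[i] = number of elements equal to i)
Cumulative count: [0, 2, 3, 3, 5, 7, 7, 7, 7, 8]
Sorted: [1, 1, 2, 4, 4, 5, 5, 9]


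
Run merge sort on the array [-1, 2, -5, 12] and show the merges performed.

Divide and conquer:
  Merge [-1] + [2] -> [-1, 2]
  Merge [-5] + [12] -> [-5, 12]
  Merge [-1, 2] + [-5, 12] -> [-5, -1, 2, 12]


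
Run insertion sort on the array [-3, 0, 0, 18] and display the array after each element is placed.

First element -3 is already 'sorted'
Insert 0: shifted 0 elements -> [-3, 0, 0, 18]
Insert 0: shifted 0 elements -> [-3, 0, 0, 18]
Insert 18: shifted 0 elements -> [-3, 0, 0, 18]


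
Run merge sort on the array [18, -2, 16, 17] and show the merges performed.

Divide and conquer:
  Merge [18] + [-2] -> [-2, 18]
  Merge [16] + [17] -> [16, 17]
  Merge [-2, 18] + [16, 17] -> [-2, 16, 17, 18]


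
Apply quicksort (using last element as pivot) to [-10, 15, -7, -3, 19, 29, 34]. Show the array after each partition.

Partition 1: pivot=34 at index 6 -> [-10, 15, -7, -3, 19, 29, 34]
Partition 2: pivot=29 at index 5 -> [-10, 15, -7, -3, 19, 29, 34]
Partition 3: pivot=19 at index 4 -> [-10, 15, -7, -3, 19, 29, 34]
Partition 4: pivot=-3 at index 2 -> [-10, -7, -3, 15, 19, 29, 34]
Partition 5: pivot=-7 at index 1 -> [-10, -7, -3, 15, 19, 29, 34]


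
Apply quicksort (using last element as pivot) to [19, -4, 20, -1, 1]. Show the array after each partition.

Partition 1: pivot=1 at index 2 -> [-4, -1, 1, 19, 20]
Partition 2: pivot=-1 at index 1 -> [-4, -1, 1, 19, 20]
Partition 3: pivot=20 at index 4 -> [-4, -1, 1, 19, 20]


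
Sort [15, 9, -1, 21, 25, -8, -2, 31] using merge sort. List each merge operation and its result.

Divide and conquer:
  Merge [15] + [9] -> [9, 15]
  Merge [-1] + [21] -> [-1, 21]
  Merge [9, 15] + [-1, 21] -> [-1, 9, 15, 21]
  Merge [25] + [-8] -> [-8, 25]
  Merge [-2] + [31] -> [-2, 31]
  Merge [-8, 25] + [-2, 31] -> [-8, -2, 25, 31]
  Merge [-1, 9, 15, 21] + [-8, -2, 25, 31] -> [-8, -2, -1, 9, 15, 21, 25, 31]


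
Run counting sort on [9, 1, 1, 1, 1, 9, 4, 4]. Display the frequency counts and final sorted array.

Count array: [0, 4, 0, 0, 2, 0, 0, 0, 0, 2]
(count[i] = number of elements equal to i)
Cumulative count: [0, 4, 4, 4, 6, 6, 6, 6, 6, 8]
Sorted: [1, 1, 1, 1, 4, 4, 9, 9]


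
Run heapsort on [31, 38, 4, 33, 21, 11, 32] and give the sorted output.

Build heap: [38, 33, 32, 31, 21, 11, 4]
Extract 38: [33, 31, 32, 4, 21, 11, 38]
Extract 33: [32, 31, 11, 4, 21, 33, 38]
Extract 32: [31, 21, 11, 4, 32, 33, 38]
Extract 31: [21, 4, 11, 31, 32, 33, 38]
Extract 21: [11, 4, 21, 31, 32, 33, 38]
Extract 11: [4, 11, 21, 31, 32, 33, 38]


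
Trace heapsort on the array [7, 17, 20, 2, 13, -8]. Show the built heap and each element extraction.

Build heap: [20, 17, 7, 2, 13, -8]
Extract 20: [17, 13, 7, 2, -8, 20]
Extract 17: [13, 2, 7, -8, 17, 20]
Extract 13: [7, 2, -8, 13, 17, 20]
Extract 7: [2, -8, 7, 13, 17, 20]
Extract 2: [-8, 2, 7, 13, 17, 20]


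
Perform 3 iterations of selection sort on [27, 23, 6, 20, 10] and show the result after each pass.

Pass 1: Select minimum 6 at index 2, swap -> [6, 23, 27, 20, 10]
Pass 2: Select minimum 10 at index 4, swap -> [6, 10, 27, 20, 23]
Pass 3: Select minimum 20 at index 3, swap -> [6, 10, 20, 27, 23]


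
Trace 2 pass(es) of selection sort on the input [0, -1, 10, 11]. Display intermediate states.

Pass 1: Select minimum -1 at index 1, swap -> [-1, 0, 10, 11]
Pass 2: Select minimum 0 at index 1, swap -> [-1, 0, 10, 11]


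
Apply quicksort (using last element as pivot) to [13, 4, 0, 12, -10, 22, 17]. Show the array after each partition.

Partition 1: pivot=17 at index 5 -> [13, 4, 0, 12, -10, 17, 22]
Partition 2: pivot=-10 at index 0 -> [-10, 4, 0, 12, 13, 17, 22]
Partition 3: pivot=13 at index 4 -> [-10, 4, 0, 12, 13, 17, 22]
Partition 4: pivot=12 at index 3 -> [-10, 4, 0, 12, 13, 17, 22]
Partition 5: pivot=0 at index 1 -> [-10, 0, 4, 12, 13, 17, 22]


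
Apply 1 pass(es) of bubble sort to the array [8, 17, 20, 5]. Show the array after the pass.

After pass 1: [8, 17, 5, 20] (1 swaps)
Total swaps: 1


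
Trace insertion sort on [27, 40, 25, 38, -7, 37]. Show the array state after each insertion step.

First element 27 is already 'sorted'
Insert 40: shifted 0 elements -> [27, 40, 25, 38, -7, 37]
Insert 25: shifted 2 elements -> [25, 27, 40, 38, -7, 37]
Insert 38: shifted 1 elements -> [25, 27, 38, 40, -7, 37]
Insert -7: shifted 4 elements -> [-7, 25, 27, 38, 40, 37]
Insert 37: shifted 2 elements -> [-7, 25, 27, 37, 38, 40]


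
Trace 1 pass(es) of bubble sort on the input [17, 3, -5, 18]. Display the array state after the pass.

After pass 1: [3, -5, 17, 18] (2 swaps)
Total swaps: 2


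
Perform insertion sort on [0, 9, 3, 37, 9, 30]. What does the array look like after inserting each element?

First element 0 is already 'sorted'
Insert 9: shifted 0 elements -> [0, 9, 3, 37, 9, 30]
Insert 3: shifted 1 elements -> [0, 3, 9, 37, 9, 30]
Insert 37: shifted 0 elements -> [0, 3, 9, 37, 9, 30]
Insert 9: shifted 1 elements -> [0, 3, 9, 9, 37, 30]
Insert 30: shifted 1 elements -> [0, 3, 9, 9, 30, 37]


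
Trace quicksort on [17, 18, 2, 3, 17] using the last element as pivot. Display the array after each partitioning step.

Partition 1: pivot=17 at index 3 -> [17, 2, 3, 17, 18]
Partition 2: pivot=3 at index 1 -> [2, 3, 17, 17, 18]


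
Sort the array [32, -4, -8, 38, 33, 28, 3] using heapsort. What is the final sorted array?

Build heap: [38, 33, 28, -4, 32, -8, 3]
Extract 38: [33, 32, 28, -4, 3, -8, 38]
Extract 33: [32, 3, 28, -4, -8, 33, 38]
Extract 32: [28, 3, -8, -4, 32, 33, 38]
Extract 28: [3, -4, -8, 28, 32, 33, 38]
Extract 3: [-4, -8, 3, 28, 32, 33, 38]
Extract -4: [-8, -4, 3, 28, 32, 33, 38]


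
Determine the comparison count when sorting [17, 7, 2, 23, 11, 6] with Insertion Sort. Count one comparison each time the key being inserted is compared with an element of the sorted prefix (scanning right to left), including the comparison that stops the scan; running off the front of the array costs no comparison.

Insert 7: 17 > 7 (shift), reached front = 1 comparison(s) -> [7, 17, 2, 23, 11, 6]
Insert 2: 17 > 2 (shift), 7 > 2 (shift), reached front = 2 comparison(s) -> [2, 7, 17, 23, 11, 6]
Insert 23: 17 <= 23 (stop) = 1 comparison(s) -> [2, 7, 17, 23, 11, 6]
Insert 11: 23 > 11 (shift), 17 > 11 (shift), 7 <= 11 (stop) = 3 comparison(s) -> [2, 7, 11, 17, 23, 6]
Insert 6: 23 > 6 (shift), 17 > 6 (shift), 11 > 6 (shift), 7 > 6 (shift), 2 <= 6 (stop) = 5 comparison(s) -> [2, 6, 7, 11, 17, 23]
Total comparisons: 1 + 2 + 1 + 3 + 5 = 12


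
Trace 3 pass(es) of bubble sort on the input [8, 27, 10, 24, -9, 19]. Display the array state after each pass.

After pass 1: [8, 10, 24, -9, 19, 27] (4 swaps)
After pass 2: [8, 10, -9, 19, 24, 27] (2 swaps)
After pass 3: [8, -9, 10, 19, 24, 27] (1 swaps)
Total swaps: 7


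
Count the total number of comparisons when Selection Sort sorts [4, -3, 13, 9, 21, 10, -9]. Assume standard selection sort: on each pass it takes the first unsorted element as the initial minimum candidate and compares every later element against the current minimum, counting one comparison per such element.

Pass 1: scan indices 1..6 for the minimum = 6 comparison(s); min is -9, place at index 0 -> [-9, -3, 13, 9, 21, 10, 4]
Pass 2: scan indices 2..6 for the minimum = 5 comparison(s); min is -3, place at index 1 -> [-9, -3, 13, 9, 21, 10, 4]
Pass 3: scan indices 3..6 for the minimum = 4 comparison(s); min is 4, place at index 2 -> [-9, -3, 4, 9, 21, 10, 13]
Pass 4: scan indices 4..6 for the minimum = 3 comparison(s); min is 9, place at index 3 -> [-9, -3, 4, 9, 21, 10, 13]
Pass 5: scan indices 5..6 for the minimum = 2 comparison(s); min is 10, place at index 4 -> [-9, -3, 4, 9, 10, 21, 13]
Pass 6: scan indices 6..6 for the minimum = 1 comparison(s); min is 13, place at index 5 -> [-9, -3, 4, 9, 10, 13, 21]
Selection sort always scans the whole unsorted suffix, so the count is (n-1) + (n-2) + ... + 1 = n(n-1)/2 = 7*6/2 = 21 regardless of the input order.
Total comparisons: 6 + 5 + 4 + 3 + 2 + 1 = 21


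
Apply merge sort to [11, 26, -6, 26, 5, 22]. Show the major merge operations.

Divide and conquer:
  Merge [26] + [-6] -> [-6, 26]
  Merge [11] + [-6, 26] -> [-6, 11, 26]
  Merge [5] + [22] -> [5, 22]
  Merge [26] + [5, 22] -> [5, 22, 26]
  Merge [-6, 11, 26] + [5, 22, 26] -> [-6, 5, 11, 22, 26, 26]


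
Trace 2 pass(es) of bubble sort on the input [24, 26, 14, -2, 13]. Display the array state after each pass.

After pass 1: [24, 14, -2, 13, 26] (3 swaps)
After pass 2: [14, -2, 13, 24, 26] (3 swaps)
Total swaps: 6


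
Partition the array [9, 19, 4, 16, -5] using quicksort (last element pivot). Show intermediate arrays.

Partition 1: pivot=-5 at index 0 -> [-5, 19, 4, 16, 9]
Partition 2: pivot=9 at index 2 -> [-5, 4, 9, 16, 19]
Partition 3: pivot=19 at index 4 -> [-5, 4, 9, 16, 19]


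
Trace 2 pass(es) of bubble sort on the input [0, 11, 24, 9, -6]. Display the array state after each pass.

After pass 1: [0, 11, 9, -6, 24] (2 swaps)
After pass 2: [0, 9, -6, 11, 24] (2 swaps)
Total swaps: 4


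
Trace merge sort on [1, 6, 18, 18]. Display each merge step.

Divide and conquer:
  Merge [1] + [6] -> [1, 6]
  Merge [18] + [18] -> [18, 18]
  Merge [1, 6] + [18, 18] -> [1, 6, 18, 18]


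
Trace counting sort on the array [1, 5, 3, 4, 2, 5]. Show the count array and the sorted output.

Count array: [0, 1, 1, 1, 1, 2]
(count[i] = number of elements equal to i)
Cumulative count: [0, 1, 2, 3, 4, 6]
Sorted: [1, 2, 3, 4, 5, 5]


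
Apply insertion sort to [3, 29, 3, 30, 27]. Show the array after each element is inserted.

First element 3 is already 'sorted'
Insert 29: shifted 0 elements -> [3, 29, 3, 30, 27]
Insert 3: shifted 1 elements -> [3, 3, 29, 30, 27]
Insert 30: shifted 0 elements -> [3, 3, 29, 30, 27]
Insert 27: shifted 2 elements -> [3, 3, 27, 29, 30]


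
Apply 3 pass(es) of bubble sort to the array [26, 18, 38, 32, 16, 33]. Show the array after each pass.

After pass 1: [18, 26, 32, 16, 33, 38] (4 swaps)
After pass 2: [18, 26, 16, 32, 33, 38] (1 swaps)
After pass 3: [18, 16, 26, 32, 33, 38] (1 swaps)
Total swaps: 6


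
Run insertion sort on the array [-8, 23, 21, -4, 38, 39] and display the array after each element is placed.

First element -8 is already 'sorted'
Insert 23: shifted 0 elements -> [-8, 23, 21, -4, 38, 39]
Insert 21: shifted 1 elements -> [-8, 21, 23, -4, 38, 39]
Insert -4: shifted 2 elements -> [-8, -4, 21, 23, 38, 39]
Insert 38: shifted 0 elements -> [-8, -4, 21, 23, 38, 39]
Insert 39: shifted 0 elements -> [-8, -4, 21, 23, 38, 39]


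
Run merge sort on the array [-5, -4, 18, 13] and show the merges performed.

Divide and conquer:
  Merge [-5] + [-4] -> [-5, -4]
  Merge [18] + [13] -> [13, 18]
  Merge [-5, -4] + [13, 18] -> [-5, -4, 13, 18]


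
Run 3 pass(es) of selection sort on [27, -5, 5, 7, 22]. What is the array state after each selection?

Pass 1: Select minimum -5 at index 1, swap -> [-5, 27, 5, 7, 22]
Pass 2: Select minimum 5 at index 2, swap -> [-5, 5, 27, 7, 22]
Pass 3: Select minimum 7 at index 3, swap -> [-5, 5, 7, 27, 22]


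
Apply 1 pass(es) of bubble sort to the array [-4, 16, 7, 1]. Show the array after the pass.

After pass 1: [-4, 7, 1, 16] (2 swaps)
Total swaps: 2


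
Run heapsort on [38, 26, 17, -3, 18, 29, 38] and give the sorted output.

Build heap: [38, 26, 38, -3, 18, 29, 17]
Extract 38: [38, 26, 29, -3, 18, 17, 38]
Extract 38: [29, 26, 17, -3, 18, 38, 38]
Extract 29: [26, 18, 17, -3, 29, 38, 38]
Extract 26: [18, -3, 17, 26, 29, 38, 38]
Extract 18: [17, -3, 18, 26, 29, 38, 38]
Extract 17: [-3, 17, 18, 26, 29, 38, 38]


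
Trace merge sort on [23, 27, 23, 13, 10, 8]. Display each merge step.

Divide and conquer:
  Merge [27] + [23] -> [23, 27]
  Merge [23] + [23, 27] -> [23, 23, 27]
  Merge [10] + [8] -> [8, 10]
  Merge [13] + [8, 10] -> [8, 10, 13]
  Merge [23, 23, 27] + [8, 10, 13] -> [8, 10, 13, 23, 23, 27]


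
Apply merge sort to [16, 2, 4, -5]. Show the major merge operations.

Divide and conquer:
  Merge [16] + [2] -> [2, 16]
  Merge [4] + [-5] -> [-5, 4]
  Merge [2, 16] + [-5, 4] -> [-5, 2, 4, 16]


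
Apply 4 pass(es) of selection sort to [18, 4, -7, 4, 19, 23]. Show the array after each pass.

Pass 1: Select minimum -7 at index 2, swap -> [-7, 4, 18, 4, 19, 23]
Pass 2: Select minimum 4 at index 1, swap -> [-7, 4, 18, 4, 19, 23]
Pass 3: Select minimum 4 at index 3, swap -> [-7, 4, 4, 18, 19, 23]
Pass 4: Select minimum 18 at index 3, swap -> [-7, 4, 4, 18, 19, 23]


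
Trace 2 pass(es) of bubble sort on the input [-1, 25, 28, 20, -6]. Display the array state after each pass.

After pass 1: [-1, 25, 20, -6, 28] (2 swaps)
After pass 2: [-1, 20, -6, 25, 28] (2 swaps)
Total swaps: 4


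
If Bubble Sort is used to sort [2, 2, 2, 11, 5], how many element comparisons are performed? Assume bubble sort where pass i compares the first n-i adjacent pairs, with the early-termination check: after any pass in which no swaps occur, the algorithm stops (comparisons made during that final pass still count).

Pass 1: compare adjacent pairs (0,1)..(3,4) = 4 comparison(s), 1 swap(s) -> [2, 2, 2, 5, 11]
Pass 2: compare adjacent pairs (0,1)..(2,3) = 3 comparison(s), 0 swap(s) -> [2, 2, 2, 5, 11]
No swaps in this pass, so bubble sort stops here.
Total comparisons: 4 + 3 = 7


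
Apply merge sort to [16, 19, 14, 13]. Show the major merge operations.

Divide and conquer:
  Merge [16] + [19] -> [16, 19]
  Merge [14] + [13] -> [13, 14]
  Merge [16, 19] + [13, 14] -> [13, 14, 16, 19]


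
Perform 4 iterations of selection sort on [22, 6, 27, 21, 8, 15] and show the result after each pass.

Pass 1: Select minimum 6 at index 1, swap -> [6, 22, 27, 21, 8, 15]
Pass 2: Select minimum 8 at index 4, swap -> [6, 8, 27, 21, 22, 15]
Pass 3: Select minimum 15 at index 5, swap -> [6, 8, 15, 21, 22, 27]
Pass 4: Select minimum 21 at index 3, swap -> [6, 8, 15, 21, 22, 27]


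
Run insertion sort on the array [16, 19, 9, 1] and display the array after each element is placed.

First element 16 is already 'sorted'
Insert 19: shifted 0 elements -> [16, 19, 9, 1]
Insert 9: shifted 2 elements -> [9, 16, 19, 1]
Insert 1: shifted 3 elements -> [1, 9, 16, 19]


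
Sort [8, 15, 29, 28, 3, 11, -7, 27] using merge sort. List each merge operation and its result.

Divide and conquer:
  Merge [8] + [15] -> [8, 15]
  Merge [29] + [28] -> [28, 29]
  Merge [8, 15] + [28, 29] -> [8, 15, 28, 29]
  Merge [3] + [11] -> [3, 11]
  Merge [-7] + [27] -> [-7, 27]
  Merge [3, 11] + [-7, 27] -> [-7, 3, 11, 27]
  Merge [8, 15, 28, 29] + [-7, 3, 11, 27] -> [-7, 3, 8, 11, 15, 27, 28, 29]


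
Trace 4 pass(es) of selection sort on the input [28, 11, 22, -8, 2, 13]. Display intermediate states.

Pass 1: Select minimum -8 at index 3, swap -> [-8, 11, 22, 28, 2, 13]
Pass 2: Select minimum 2 at index 4, swap -> [-8, 2, 22, 28, 11, 13]
Pass 3: Select minimum 11 at index 4, swap -> [-8, 2, 11, 28, 22, 13]
Pass 4: Select minimum 13 at index 5, swap -> [-8, 2, 11, 13, 22, 28]


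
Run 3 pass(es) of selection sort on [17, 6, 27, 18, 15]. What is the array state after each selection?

Pass 1: Select minimum 6 at index 1, swap -> [6, 17, 27, 18, 15]
Pass 2: Select minimum 15 at index 4, swap -> [6, 15, 27, 18, 17]
Pass 3: Select minimum 17 at index 4, swap -> [6, 15, 17, 18, 27]


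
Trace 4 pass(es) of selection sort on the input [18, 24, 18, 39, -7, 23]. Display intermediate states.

Pass 1: Select minimum -7 at index 4, swap -> [-7, 24, 18, 39, 18, 23]
Pass 2: Select minimum 18 at index 2, swap -> [-7, 18, 24, 39, 18, 23]
Pass 3: Select minimum 18 at index 4, swap -> [-7, 18, 18, 39, 24, 23]
Pass 4: Select minimum 23 at index 5, swap -> [-7, 18, 18, 23, 24, 39]


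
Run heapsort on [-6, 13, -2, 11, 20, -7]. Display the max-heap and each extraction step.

Build heap: [20, 13, -2, 11, -6, -7]
Extract 20: [13, 11, -2, -7, -6, 20]
Extract 13: [11, -6, -2, -7, 13, 20]
Extract 11: [-2, -6, -7, 11, 13, 20]
Extract -2: [-6, -7, -2, 11, 13, 20]
Extract -6: [-7, -6, -2, 11, 13, 20]


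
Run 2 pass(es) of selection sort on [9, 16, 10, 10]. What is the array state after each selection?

Pass 1: Select minimum 9 at index 0, swap -> [9, 16, 10, 10]
Pass 2: Select minimum 10 at index 2, swap -> [9, 10, 16, 10]


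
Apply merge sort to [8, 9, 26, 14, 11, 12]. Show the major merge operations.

Divide and conquer:
  Merge [9] + [26] -> [9, 26]
  Merge [8] + [9, 26] -> [8, 9, 26]
  Merge [11] + [12] -> [11, 12]
  Merge [14] + [11, 12] -> [11, 12, 14]
  Merge [8, 9, 26] + [11, 12, 14] -> [8, 9, 11, 12, 14, 26]


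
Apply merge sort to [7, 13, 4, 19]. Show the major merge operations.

Divide and conquer:
  Merge [7] + [13] -> [7, 13]
  Merge [4] + [19] -> [4, 19]
  Merge [7, 13] + [4, 19] -> [4, 7, 13, 19]


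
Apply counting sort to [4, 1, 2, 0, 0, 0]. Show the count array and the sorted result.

Count array: [3, 1, 1, 0, 1]
(count[i] = number of elements equal to i)
Cumulative count: [3, 4, 5, 5, 6]
Sorted: [0, 0, 0, 1, 2, 4]


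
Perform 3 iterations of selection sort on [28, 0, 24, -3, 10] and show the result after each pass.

Pass 1: Select minimum -3 at index 3, swap -> [-3, 0, 24, 28, 10]
Pass 2: Select minimum 0 at index 1, swap -> [-3, 0, 24, 28, 10]
Pass 3: Select minimum 10 at index 4, swap -> [-3, 0, 10, 28, 24]


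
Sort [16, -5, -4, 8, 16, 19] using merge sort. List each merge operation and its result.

Divide and conquer:
  Merge [-5] + [-4] -> [-5, -4]
  Merge [16] + [-5, -4] -> [-5, -4, 16]
  Merge [16] + [19] -> [16, 19]
  Merge [8] + [16, 19] -> [8, 16, 19]
  Merge [-5, -4, 16] + [8, 16, 19] -> [-5, -4, 8, 16, 16, 19]


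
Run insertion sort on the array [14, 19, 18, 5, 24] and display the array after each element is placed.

First element 14 is already 'sorted'
Insert 19: shifted 0 elements -> [14, 19, 18, 5, 24]
Insert 18: shifted 1 elements -> [14, 18, 19, 5, 24]
Insert 5: shifted 3 elements -> [5, 14, 18, 19, 24]
Insert 24: shifted 0 elements -> [5, 14, 18, 19, 24]


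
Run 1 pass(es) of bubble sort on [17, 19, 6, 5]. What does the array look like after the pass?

After pass 1: [17, 6, 5, 19] (2 swaps)
Total swaps: 2


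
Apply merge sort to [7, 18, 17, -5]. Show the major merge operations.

Divide and conquer:
  Merge [7] + [18] -> [7, 18]
  Merge [17] + [-5] -> [-5, 17]
  Merge [7, 18] + [-5, 17] -> [-5, 7, 17, 18]


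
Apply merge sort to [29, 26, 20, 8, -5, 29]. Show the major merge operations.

Divide and conquer:
  Merge [26] + [20] -> [20, 26]
  Merge [29] + [20, 26] -> [20, 26, 29]
  Merge [-5] + [29] -> [-5, 29]
  Merge [8] + [-5, 29] -> [-5, 8, 29]
  Merge [20, 26, 29] + [-5, 8, 29] -> [-5, 8, 20, 26, 29, 29]


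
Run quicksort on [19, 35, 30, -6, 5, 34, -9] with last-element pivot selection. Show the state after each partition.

Partition 1: pivot=-9 at index 0 -> [-9, 35, 30, -6, 5, 34, 19]
Partition 2: pivot=19 at index 3 -> [-9, -6, 5, 19, 30, 34, 35]
Partition 3: pivot=5 at index 2 -> [-9, -6, 5, 19, 30, 34, 35]
Partition 4: pivot=35 at index 6 -> [-9, -6, 5, 19, 30, 34, 35]
Partition 5: pivot=34 at index 5 -> [-9, -6, 5, 19, 30, 34, 35]


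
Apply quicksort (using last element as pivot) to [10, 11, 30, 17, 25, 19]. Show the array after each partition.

Partition 1: pivot=19 at index 3 -> [10, 11, 17, 19, 25, 30]
Partition 2: pivot=17 at index 2 -> [10, 11, 17, 19, 25, 30]
Partition 3: pivot=11 at index 1 -> [10, 11, 17, 19, 25, 30]
Partition 4: pivot=30 at index 5 -> [10, 11, 17, 19, 25, 30]
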